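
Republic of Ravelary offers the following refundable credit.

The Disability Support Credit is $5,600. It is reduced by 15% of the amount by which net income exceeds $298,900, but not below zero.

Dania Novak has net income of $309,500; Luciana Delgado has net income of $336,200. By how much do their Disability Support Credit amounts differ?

$4,005

Dania ($309,500): Disability Support Credit: 15% of the $10,600 excess over $298,900 is $1,590; credit = $5,600 − $1,590 = $4,010.
Luciana ($336,200): Disability Support Credit: 15% of the $37,300 excess over $298,900 is $5,595; credit = $5,600 − $5,595 = $5.
Difference: |$4,010 − $5| = $4,005.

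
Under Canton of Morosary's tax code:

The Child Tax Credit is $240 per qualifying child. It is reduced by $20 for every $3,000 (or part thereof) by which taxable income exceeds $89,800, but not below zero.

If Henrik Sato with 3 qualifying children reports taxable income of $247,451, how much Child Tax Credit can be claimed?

Child Tax Credit: base = 3 × $240 = $720. income exceeds $89,800 by $157,651 → 53 increments × $20 = $1,060 ≥ base, so the credit is $0.

$0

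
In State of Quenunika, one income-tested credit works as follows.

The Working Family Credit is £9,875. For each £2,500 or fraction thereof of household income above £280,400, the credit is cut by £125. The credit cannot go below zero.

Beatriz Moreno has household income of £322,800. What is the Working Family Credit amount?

Working Family Credit: income exceeds £280,400 by £42,400, which is 17 full-or-partial £2,500 increments; reduction = 17 × £125 = £2,125, leaving £7,750.

£7,750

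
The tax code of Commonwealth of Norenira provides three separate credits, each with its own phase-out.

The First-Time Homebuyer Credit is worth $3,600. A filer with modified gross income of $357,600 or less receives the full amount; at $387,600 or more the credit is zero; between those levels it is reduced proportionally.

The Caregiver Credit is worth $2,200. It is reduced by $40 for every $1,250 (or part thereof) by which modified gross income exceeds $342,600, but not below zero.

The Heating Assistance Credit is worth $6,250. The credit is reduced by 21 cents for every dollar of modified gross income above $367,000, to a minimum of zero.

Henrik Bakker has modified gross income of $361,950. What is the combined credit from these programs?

First-Time Homebuyer Credit: $361,950 is $4,350 into a $30,000 phase-out range, leaving 25,650/30,000 of the credit: $3,600 × 25,650/30,000 = $3,078.
Caregiver Credit: income exceeds $342,600 by $19,350, which is 16 full-or-partial $1,250 increments; reduction = 16 × $40 = $640, leaving $1,560.
Heating Assistance Credit: $361,950 is at or below the $367,000 threshold, so the full $6,250 applies.
Total: $3,078 + $1,560 + $6,250 = $10,888.

$10,888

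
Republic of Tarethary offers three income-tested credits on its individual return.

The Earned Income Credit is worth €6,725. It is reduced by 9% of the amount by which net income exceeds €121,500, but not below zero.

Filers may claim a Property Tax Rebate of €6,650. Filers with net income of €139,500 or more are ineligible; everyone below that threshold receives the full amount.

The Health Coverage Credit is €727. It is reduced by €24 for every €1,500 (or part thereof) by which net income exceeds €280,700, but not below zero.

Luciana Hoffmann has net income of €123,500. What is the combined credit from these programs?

Earned Income Credit: 9% of the €2,000 excess over €121,500 is €180; credit = €6,725 − €180 = €6,545.
Property Tax Rebate: €123,500 is below the €139,500 cutoff, so the full €6,650 applies.
Health Coverage Credit: €123,500 is at or below the €280,700 threshold, so the full €727 applies.
Total: €6,545 + €6,650 + €727 = €13,922.

€13,922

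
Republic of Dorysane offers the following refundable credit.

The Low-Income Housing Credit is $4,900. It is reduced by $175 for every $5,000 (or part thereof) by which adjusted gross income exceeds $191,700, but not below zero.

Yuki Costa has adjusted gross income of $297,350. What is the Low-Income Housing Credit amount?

Low-Income Housing Credit: income exceeds $191,700 by $105,650, which is 22 full-or-partial $5,000 increments; reduction = 22 × $175 = $3,850, leaving $1,050.

$1,050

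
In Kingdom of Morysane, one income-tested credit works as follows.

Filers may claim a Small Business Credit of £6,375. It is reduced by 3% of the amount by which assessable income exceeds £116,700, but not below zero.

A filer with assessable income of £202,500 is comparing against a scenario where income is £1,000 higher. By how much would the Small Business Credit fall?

£30

At £202,500 — 3% of the £85,800 excess over £116,700 is £2,574; credit = £6,375 − £2,574 = £3,801.
At £203,500 — 3% of the £86,800 excess over £116,700 is £2,604; credit = £6,375 − £2,604 = £3,771.
Lost: £3,801 − £3,771 = £30.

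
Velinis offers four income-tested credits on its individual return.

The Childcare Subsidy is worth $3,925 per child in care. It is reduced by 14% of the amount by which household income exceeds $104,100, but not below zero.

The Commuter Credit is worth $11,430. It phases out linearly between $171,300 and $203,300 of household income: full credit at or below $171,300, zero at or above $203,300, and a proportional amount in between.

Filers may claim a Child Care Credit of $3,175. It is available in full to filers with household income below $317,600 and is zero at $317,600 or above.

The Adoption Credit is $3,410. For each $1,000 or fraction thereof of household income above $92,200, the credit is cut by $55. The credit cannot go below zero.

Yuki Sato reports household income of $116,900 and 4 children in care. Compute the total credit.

Childcare Subsidy: base = 4 × $3,925 = $15,700. 14% of the $12,800 excess over $104,100 is $1,792; credit = $15,700 − $1,792 = $13,908.
Commuter Credit: $116,900 is at or below the $171,300 threshold, so the full $11,430 applies.
Child Care Credit: $116,900 is below the $317,600 cutoff, so the full $3,175 applies.
Adoption Credit: income exceeds $92,200 by $24,700, which is 25 full-or-partial $1,000 increments; reduction = 25 × $55 = $1,375, leaving $2,035.
Total: $13,908 + $11,430 + $3,175 + $2,035 = $30,548.

$30,548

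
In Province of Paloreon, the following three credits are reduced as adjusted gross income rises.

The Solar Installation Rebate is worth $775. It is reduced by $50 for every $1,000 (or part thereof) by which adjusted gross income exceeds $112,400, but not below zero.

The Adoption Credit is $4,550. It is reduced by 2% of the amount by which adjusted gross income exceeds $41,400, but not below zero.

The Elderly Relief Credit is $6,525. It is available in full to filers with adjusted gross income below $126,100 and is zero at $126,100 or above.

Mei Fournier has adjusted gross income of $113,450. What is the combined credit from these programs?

$10,309

Solar Installation Rebate: income exceeds $112,400 by $1,050, which is 2 full-or-partial $1,000 increments; reduction = 2 × $50 = $100, leaving $675.
Adoption Credit: 2% of the $72,050 excess over $41,400 is $1,441; credit = $4,550 − $1,441 = $3,109.
Elderly Relief Credit: $113,450 is below the $126,100 cutoff, so the full $6,525 applies.
Total: $675 + $3,109 + $6,525 = $10,309.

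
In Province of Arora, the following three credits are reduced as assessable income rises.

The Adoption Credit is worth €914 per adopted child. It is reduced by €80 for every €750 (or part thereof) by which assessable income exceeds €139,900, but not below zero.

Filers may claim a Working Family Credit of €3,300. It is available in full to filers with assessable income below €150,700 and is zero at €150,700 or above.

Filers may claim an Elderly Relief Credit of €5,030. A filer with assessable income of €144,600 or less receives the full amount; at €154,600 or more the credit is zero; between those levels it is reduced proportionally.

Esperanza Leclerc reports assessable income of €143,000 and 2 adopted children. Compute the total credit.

Adoption Credit: base = 2 × €914 = €1,828. income exceeds €139,900 by €3,100, which is 5 full-or-partial €750 increments; reduction = 5 × €80 = €400, leaving €1,428.
Working Family Credit: €143,000 is below the €150,700 cutoff, so the full €3,300 applies.
Elderly Relief Credit: €143,000 is at or below the €144,600 threshold, so the full €5,030 applies.
Total: €1,428 + €3,300 + €5,030 = €9,758.

€9,758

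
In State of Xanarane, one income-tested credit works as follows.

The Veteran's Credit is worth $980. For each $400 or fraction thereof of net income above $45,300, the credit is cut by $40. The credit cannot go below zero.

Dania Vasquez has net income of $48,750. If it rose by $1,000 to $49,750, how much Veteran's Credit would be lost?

$120

At $48,750 — income exceeds $45,300 by $3,450, which is 9 full-or-partial $400 increments; reduction = 9 × $40 = $360, leaving $620.
At $49,750 — income exceeds $45,300 by $4,450, which is 12 full-or-partial $400 increments; reduction = 12 × $40 = $480, leaving $500.
Lost: $620 − $500 = $120.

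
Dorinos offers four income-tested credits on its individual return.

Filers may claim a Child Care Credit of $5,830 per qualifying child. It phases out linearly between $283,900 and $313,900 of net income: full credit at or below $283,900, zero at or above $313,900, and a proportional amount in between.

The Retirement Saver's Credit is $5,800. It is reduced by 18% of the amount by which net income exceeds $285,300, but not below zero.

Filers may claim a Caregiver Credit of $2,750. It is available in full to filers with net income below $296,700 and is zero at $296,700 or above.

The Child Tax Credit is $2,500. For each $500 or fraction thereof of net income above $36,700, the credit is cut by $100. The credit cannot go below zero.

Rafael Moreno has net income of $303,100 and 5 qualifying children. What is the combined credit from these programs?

Child Care Credit: base = 5 × $5,830 = $29,150. $303,100 is $19,200 into a $30,000 phase-out range, leaving 10,800/30,000 of the credit: $29,150 × 10,800/30,000 = $10,494.
Retirement Saver's Credit: 18% of the $17,800 excess over $285,300 is $3,204; credit = $5,800 − $3,204 = $2,596.
Caregiver Credit: $303,100 meets or exceeds the $296,700 cutoff, so the credit is $0.
Child Tax Credit: income exceeds $36,700 by $266,400 → 533 increments × $100 = $53,300 ≥ base, so the credit is $0.
Total: $10,494 + $2,596 + $0 + $0 = $13,090.

$13,090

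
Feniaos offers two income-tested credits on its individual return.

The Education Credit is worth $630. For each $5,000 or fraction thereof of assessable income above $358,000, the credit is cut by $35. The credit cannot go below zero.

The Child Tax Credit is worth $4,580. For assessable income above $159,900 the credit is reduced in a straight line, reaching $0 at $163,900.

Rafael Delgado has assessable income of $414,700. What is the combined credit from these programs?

$210

Education Credit: income exceeds $358,000 by $56,700, which is 12 full-or-partial $5,000 increments; reduction = 12 × $35 = $420, leaving $210.
Child Tax Credit: $414,700 is at or above $163,900, so the credit is $0.
Total: $210 + $0 = $210.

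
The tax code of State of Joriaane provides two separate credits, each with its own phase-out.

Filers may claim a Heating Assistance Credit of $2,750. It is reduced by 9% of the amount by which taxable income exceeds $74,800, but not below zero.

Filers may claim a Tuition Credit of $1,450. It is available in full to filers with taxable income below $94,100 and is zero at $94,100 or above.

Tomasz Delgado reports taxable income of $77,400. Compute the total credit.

$3,966

Heating Assistance Credit: 9% of the $2,600 excess over $74,800 is $234; credit = $2,750 − $234 = $2,516.
Tuition Credit: $77,400 is below the $94,100 cutoff, so the full $1,450 applies.
Total: $2,516 + $1,450 = $3,966.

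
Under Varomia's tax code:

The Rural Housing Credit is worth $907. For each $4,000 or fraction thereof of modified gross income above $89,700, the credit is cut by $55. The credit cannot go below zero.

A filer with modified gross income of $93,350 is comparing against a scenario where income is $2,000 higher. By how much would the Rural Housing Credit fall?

$55

At $93,350 — income exceeds $89,700 by $3,650, which is 1 full-or-partial $4,000 increment; reduction = 1 × $55 = $55, leaving $852.
At $95,350 — income exceeds $89,700 by $5,650, which is 2 full-or-partial $4,000 increments; reduction = 2 × $55 = $110, leaving $797.
Lost: $852 − $797 = $55.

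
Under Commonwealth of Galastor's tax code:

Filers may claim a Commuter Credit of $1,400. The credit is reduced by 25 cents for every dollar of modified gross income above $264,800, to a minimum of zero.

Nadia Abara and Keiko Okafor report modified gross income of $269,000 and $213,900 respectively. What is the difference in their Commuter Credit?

Nadia ($269,000): Commuter Credit: 25% of the $4,200 excess over $264,800 is $1,050; credit = $1,400 − $1,050 = $350.
Keiko ($213,900): Commuter Credit: $213,900 is at or below the $264,800 threshold, so the full $1,400 applies.
Difference: |$350 − $1,400| = $1,050.

$1,050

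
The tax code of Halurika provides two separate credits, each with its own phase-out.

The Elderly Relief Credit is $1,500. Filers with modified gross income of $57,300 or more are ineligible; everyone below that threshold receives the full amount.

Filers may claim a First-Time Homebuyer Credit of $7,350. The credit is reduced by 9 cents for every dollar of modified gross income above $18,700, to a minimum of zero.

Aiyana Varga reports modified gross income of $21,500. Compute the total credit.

Elderly Relief Credit: $21,500 is below the $57,300 cutoff, so the full $1,500 applies.
First-Time Homebuyer Credit: 9% of the $2,800 excess over $18,700 is $252; credit = $7,350 − $252 = $7,098.
Total: $1,500 + $7,098 = $8,598.

$8,598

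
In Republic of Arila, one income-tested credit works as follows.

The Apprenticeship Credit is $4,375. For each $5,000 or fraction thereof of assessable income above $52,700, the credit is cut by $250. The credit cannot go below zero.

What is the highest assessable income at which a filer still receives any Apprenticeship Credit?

After 17 increments the reduction is 17 × $250 = $4,250, leaving $125; one more increment wipes it out. Increment 17 ends at excess 17 × $5,000 = $85,000, so the highest qualifying income is $52,700 + $85,000 = $137,700.

$137,700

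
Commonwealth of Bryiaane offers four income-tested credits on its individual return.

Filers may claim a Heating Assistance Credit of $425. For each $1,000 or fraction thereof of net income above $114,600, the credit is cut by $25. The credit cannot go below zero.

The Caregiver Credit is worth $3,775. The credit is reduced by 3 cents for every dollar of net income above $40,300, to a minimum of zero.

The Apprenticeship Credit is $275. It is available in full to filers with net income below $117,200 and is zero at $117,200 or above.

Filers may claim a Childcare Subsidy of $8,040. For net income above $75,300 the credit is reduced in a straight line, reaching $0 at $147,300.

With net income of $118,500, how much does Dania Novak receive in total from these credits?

Heating Assistance Credit: income exceeds $114,600 by $3,900, which is 4 full-or-partial $1,000 increments; reduction = 4 × $25 = $100, leaving $325.
Caregiver Credit: 3% of the $78,200 excess over $40,300 is $2,346; credit = $3,775 − $2,346 = $1,429.
Apprenticeship Credit: $118,500 meets or exceeds the $117,200 cutoff, so the credit is $0.
Childcare Subsidy: $118,500 is $43,200 into a $72,000 phase-out range, leaving 28,800/72,000 of the credit: $8,040 × 28,800/72,000 = $3,216.
Total: $325 + $1,429 + $0 + $3,216 = $4,970.

$4,970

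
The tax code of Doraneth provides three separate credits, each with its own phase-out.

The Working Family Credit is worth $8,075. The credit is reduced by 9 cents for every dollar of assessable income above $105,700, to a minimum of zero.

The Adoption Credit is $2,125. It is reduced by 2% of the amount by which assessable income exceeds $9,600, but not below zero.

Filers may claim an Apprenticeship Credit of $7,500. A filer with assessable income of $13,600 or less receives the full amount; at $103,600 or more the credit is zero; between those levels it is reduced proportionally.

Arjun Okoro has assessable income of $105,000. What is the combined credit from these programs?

$8,292

Working Family Credit: $105,000 is at or below the $105,700 threshold, so the full $8,075 applies.
Adoption Credit: 2% of the $95,400 excess over $9,600 is $1,908; credit = $2,125 − $1,908 = $217.
Apprenticeship Credit: $105,000 is at or above $103,600, so the credit is $0.
Total: $8,075 + $217 + $0 = $8,292.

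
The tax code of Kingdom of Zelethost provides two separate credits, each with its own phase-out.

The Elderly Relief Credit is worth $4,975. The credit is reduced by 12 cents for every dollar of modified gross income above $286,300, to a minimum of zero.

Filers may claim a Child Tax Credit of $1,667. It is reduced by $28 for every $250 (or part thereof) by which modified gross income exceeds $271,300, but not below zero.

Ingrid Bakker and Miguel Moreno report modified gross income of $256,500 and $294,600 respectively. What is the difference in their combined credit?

$2,663

Ingrid ($256,500): Elderly Relief Credit: $256,500 is at or below the $286,300 threshold, so the full $4,975 applies. Child Tax Credit: $256,500 is at or below the $271,300 threshold, so the full $1,667 applies. total $4,975 + $1,667 = $6,642
Miguel ($294,600): Elderly Relief Credit: 12% of the $8,300 excess over $286,300 is $996; credit = $4,975 − $996 = $3,979. Child Tax Credit: income exceeds $271,300 by $23,300 → 94 increments × $28 = $2,632 ≥ base, so the credit is $0. total $3,979 + $0 = $3,979
Difference: |$6,642 − $3,979| = $2,663.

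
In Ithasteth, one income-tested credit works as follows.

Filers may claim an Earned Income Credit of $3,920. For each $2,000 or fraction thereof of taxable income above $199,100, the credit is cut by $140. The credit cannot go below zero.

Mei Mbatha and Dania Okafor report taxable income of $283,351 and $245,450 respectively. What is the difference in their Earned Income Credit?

$560

Mei ($283,351): Earned Income Credit: income exceeds $199,100 by $84,251 → 43 increments × $140 = $6,020 ≥ base, so the credit is $0.
Dania ($245,450): Earned Income Credit: income exceeds $199,100 by $46,350, which is 24 full-or-partial $2,000 increments; reduction = 24 × $140 = $3,360, leaving $560.
Difference: |$0 − $560| = $560.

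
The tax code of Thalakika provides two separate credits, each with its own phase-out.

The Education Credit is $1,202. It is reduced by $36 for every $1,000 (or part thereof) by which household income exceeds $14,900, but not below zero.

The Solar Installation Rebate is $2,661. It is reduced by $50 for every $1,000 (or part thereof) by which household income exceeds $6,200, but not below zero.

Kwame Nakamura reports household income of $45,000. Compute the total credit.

$797

Education Credit: income exceeds $14,900 by $30,100, which is 31 full-or-partial $1,000 increments; reduction = 31 × $36 = $1,116, leaving $86.
Solar Installation Rebate: income exceeds $6,200 by $38,800, which is 39 full-or-partial $1,000 increments; reduction = 39 × $50 = $1,950, leaving $711.
Total: $86 + $711 = $797.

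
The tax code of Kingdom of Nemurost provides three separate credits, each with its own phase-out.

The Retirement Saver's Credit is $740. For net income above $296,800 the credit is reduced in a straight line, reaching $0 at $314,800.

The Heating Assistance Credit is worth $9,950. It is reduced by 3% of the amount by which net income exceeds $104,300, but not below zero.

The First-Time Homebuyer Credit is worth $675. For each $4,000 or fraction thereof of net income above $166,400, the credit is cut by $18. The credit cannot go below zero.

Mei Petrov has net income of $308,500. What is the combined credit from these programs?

$4,110

Retirement Saver's Credit: $308,500 is $11,700 into a $18,000 phase-out range, leaving 6,300/18,000 of the credit: $740 × 6,300/18,000 = $259.
Heating Assistance Credit: 3% of the $204,200 excess over $104,300 is $6,126; credit = $9,950 − $6,126 = $3,824.
First-Time Homebuyer Credit: income exceeds $166,400 by $142,100, which is 36 full-or-partial $4,000 increments; reduction = 36 × $18 = $648, leaving $27.
Total: $259 + $3,824 + $27 = $4,110.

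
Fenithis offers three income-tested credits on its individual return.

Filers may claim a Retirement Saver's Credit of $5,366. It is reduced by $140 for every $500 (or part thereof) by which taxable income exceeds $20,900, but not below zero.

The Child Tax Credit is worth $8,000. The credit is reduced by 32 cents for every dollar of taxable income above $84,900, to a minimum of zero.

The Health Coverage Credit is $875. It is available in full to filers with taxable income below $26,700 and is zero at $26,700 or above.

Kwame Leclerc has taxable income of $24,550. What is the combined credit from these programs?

$13,121

Retirement Saver's Credit: income exceeds $20,900 by $3,650, which is 8 full-or-partial $500 increments; reduction = 8 × $140 = $1,120, leaving $4,246.
Child Tax Credit: $24,550 is at or below the $84,900 threshold, so the full $8,000 applies.
Health Coverage Credit: $24,550 is below the $26,700 cutoff, so the full $875 applies.
Total: $4,246 + $8,000 + $875 = $13,121.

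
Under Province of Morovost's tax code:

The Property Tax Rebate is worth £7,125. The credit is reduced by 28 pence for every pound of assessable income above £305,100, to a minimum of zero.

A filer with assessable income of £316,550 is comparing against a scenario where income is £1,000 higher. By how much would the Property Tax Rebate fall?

£280

At £316,550 — 28% of the £11,450 excess over £305,100 is £3,206; credit = £7,125 − £3,206 = £3,919.
At £317,550 — 28% of the £12,450 excess over £305,100 is £3,486; credit = £7,125 − £3,486 = £3,639.
Lost: £3,919 − £3,639 = £280.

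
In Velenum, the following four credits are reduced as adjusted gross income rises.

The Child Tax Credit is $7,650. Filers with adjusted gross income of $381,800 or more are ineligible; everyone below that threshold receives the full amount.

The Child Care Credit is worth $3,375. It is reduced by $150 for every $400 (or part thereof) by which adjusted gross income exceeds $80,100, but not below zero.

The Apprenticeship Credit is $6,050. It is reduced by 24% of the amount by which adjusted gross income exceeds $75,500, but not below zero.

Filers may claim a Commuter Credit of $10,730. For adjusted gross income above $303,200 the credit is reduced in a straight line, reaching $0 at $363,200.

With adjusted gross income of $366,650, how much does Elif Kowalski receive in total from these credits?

$7,650

Child Tax Credit: $366,650 is below the $381,800 cutoff, so the full $7,650 applies.
Child Care Credit: income exceeds $80,100 by $286,550 → 717 increments × $150 = $107,550 ≥ base, so the credit is $0.
Apprenticeship Credit: 24% of the $291,150 excess over $75,500 is $69,876 ≥ base, so the credit is $0.
Commuter Credit: $366,650 is at or above $363,200, so the credit is $0.
Total: $7,650 + $0 + $0 + $0 = $7,650.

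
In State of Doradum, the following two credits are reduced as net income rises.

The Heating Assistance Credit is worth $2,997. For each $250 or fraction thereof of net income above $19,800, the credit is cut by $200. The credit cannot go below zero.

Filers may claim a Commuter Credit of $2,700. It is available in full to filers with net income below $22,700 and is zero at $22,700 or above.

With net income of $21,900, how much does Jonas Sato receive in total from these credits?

$3,897

Heating Assistance Credit: income exceeds $19,800 by $2,100, which is 9 full-or-partial $250 increments; reduction = 9 × $200 = $1,800, leaving $1,197.
Commuter Credit: $21,900 is below the $22,700 cutoff, so the full $2,700 applies.
Total: $1,197 + $2,700 = $3,897.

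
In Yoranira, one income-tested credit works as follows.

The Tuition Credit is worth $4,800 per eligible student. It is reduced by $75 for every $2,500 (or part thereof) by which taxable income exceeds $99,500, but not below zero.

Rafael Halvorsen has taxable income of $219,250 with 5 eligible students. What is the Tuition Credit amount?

$20,400

Tuition Credit: base = 5 × $4,800 = $24,000. income exceeds $99,500 by $119,750, which is 48 full-or-partial $2,500 increments; reduction = 48 × $75 = $3,600, leaving $20,400.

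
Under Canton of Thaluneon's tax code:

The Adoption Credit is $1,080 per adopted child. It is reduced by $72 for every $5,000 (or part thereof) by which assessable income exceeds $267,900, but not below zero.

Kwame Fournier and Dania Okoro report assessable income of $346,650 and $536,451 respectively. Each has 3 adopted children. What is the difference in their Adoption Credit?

Kwame ($346,650): Adoption Credit: base = 3 × $1,080 = $3,240. income exceeds $267,900 by $78,750, which is 16 full-or-partial $5,000 increments; reduction = 16 × $72 = $1,152, leaving $2,088.
Dania ($536,451): Adoption Credit: base = 3 × $1,080 = $3,240. income exceeds $267,900 by $268,551 → 54 increments × $72 = $3,888 ≥ base, so the credit is $0.
Difference: |$2,088 − $0| = $2,088.

$2,088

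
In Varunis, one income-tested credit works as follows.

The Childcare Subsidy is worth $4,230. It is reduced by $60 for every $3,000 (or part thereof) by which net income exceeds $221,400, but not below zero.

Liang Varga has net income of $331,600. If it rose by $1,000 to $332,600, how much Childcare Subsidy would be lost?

$60

At $331,600 — income exceeds $221,400 by $110,200, which is 37 full-or-partial $3,000 increments; reduction = 37 × $60 = $2,220, leaving $2,010.
At $332,600 — income exceeds $221,400 by $111,200, which is 38 full-or-partial $3,000 increments; reduction = 38 × $60 = $2,280, leaving $1,950.
Lost: $2,010 − $1,950 = $60.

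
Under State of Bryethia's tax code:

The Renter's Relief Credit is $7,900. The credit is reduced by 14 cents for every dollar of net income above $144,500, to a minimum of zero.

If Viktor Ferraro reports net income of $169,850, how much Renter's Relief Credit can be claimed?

$4,351

Renter's Relief Credit: 14% of the $25,350 excess over $144,500 is $3,549; credit = $7,900 − $3,549 = $4,351.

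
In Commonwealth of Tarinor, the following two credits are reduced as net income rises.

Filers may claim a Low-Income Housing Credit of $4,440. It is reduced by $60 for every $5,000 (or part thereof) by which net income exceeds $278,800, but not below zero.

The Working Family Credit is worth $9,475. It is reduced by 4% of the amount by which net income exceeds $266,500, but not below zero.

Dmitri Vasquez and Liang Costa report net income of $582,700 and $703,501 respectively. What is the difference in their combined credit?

$780

Dmitri ($582,700): Low-Income Housing Credit: income exceeds $278,800 by $303,900, which is 61 full-or-partial $5,000 increments; reduction = 61 × $60 = $3,660, leaving $780. Working Family Credit: 4% of the $316,200 excess over $266,500 is $12,648 ≥ base, so the credit is $0. total $780 + $0 = $780
Liang ($703,501): Low-Income Housing Credit: income exceeds $278,800 by $424,701 → 85 increments × $60 = $5,100 ≥ base, so the credit is $0. Working Family Credit: 4% of the $437,001 excess over $266,500 is $17,480.04 ≥ base, so the credit is $0. total $0 + $0 = $0
Difference: |$780 − $0| = $780.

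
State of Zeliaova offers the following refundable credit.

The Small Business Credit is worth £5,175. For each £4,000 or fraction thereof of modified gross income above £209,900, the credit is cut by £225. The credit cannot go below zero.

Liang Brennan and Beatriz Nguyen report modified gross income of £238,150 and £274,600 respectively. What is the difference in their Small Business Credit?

Liang (£238,150): Small Business Credit: income exceeds £209,900 by £28,250, which is 8 full-or-partial £4,000 increments; reduction = 8 × £225 = £1,800, leaving £3,375.
Beatriz (£274,600): Small Business Credit: income exceeds £209,900 by £64,700, which is 17 full-or-partial £4,000 increments; reduction = 17 × £225 = £3,825, leaving £1,350.
Difference: |£3,375 − £1,350| = £2,025.

£2,025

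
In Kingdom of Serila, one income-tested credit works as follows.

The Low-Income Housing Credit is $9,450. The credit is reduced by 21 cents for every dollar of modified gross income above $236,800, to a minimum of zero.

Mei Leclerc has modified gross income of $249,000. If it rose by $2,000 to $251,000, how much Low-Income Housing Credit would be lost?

$420

At $249,000 — 21% of the $12,200 excess over $236,800 is $2,562; credit = $9,450 − $2,562 = $6,888.
At $251,000 — 21% of the $14,200 excess over $236,800 is $2,982; credit = $9,450 − $2,982 = $6,468.
Lost: $6,888 − $6,468 = $420.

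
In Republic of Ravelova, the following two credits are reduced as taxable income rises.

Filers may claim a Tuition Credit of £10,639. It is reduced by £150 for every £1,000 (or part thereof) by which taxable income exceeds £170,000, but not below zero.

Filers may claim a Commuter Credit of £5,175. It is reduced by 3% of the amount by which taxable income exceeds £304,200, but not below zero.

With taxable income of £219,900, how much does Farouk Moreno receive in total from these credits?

Tuition Credit: income exceeds £170,000 by £49,900, which is 50 full-or-partial £1,000 increments; reduction = 50 × £150 = £7,500, leaving £3,139.
Commuter Credit: £219,900 is at or below the £304,200 threshold, so the full £5,175 applies.
Total: £3,139 + £5,175 = £8,314.

£8,314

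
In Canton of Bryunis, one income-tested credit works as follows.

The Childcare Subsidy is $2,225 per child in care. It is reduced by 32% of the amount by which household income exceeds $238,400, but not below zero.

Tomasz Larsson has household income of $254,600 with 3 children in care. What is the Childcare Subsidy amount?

$1,491

Childcare Subsidy: base = 3 × $2,225 = $6,675. 32% of the $16,200 excess over $238,400 is $5,184; credit = $6,675 − $5,184 = $1,491.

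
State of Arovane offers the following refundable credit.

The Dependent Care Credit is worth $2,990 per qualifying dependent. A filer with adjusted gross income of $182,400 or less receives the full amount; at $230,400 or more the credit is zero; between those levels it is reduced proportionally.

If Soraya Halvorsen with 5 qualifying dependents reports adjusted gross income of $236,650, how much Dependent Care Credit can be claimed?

Dependent Care Credit: base = 5 × $2,990 = $14,950. $236,650 is at or above $230,400, so the credit is $0.

$0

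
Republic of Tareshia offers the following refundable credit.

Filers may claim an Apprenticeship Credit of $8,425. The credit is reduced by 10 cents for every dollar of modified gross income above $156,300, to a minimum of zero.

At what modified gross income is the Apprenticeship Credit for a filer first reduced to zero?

The credit falls by 10% of each dollar above $156,300, so it reaches zero when the excess is $8,425 / 10% = $84,250: income = $156,300 + $84,250 = $240,550.

$240,550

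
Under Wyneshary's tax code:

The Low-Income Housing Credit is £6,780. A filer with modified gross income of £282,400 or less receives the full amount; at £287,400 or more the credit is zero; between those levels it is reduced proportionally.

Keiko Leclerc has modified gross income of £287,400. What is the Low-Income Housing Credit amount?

Low-Income Housing Credit: £287,400 is at or above £287,400, so the credit is £0.

£0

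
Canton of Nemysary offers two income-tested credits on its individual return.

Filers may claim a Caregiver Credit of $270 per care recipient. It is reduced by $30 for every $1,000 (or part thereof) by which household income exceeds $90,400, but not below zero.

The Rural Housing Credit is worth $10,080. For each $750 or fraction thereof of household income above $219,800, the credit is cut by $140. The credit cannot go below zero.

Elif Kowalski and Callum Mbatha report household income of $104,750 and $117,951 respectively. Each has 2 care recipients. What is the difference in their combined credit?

$90

Elif ($104,750): Caregiver Credit: base = 2 × $270 = $540. income exceeds $90,400 by $14,350, which is 15 full-or-partial $1,000 increments; reduction = 15 × $30 = $450, leaving $90. Rural Housing Credit: $104,750 is at or below the $219,800 threshold, so the full $10,080 applies. total $90 + $10,080 = $10,170
Callum ($117,951): Caregiver Credit: base = 2 × $270 = $540. income exceeds $90,400 by $27,551 → 28 increments × $30 = $840 ≥ base, so the credit is $0. Rural Housing Credit: $117,951 is at or below the $219,800 threshold, so the full $10,080 applies. total $0 + $10,080 = $10,080
Difference: |$10,170 − $10,080| = $90.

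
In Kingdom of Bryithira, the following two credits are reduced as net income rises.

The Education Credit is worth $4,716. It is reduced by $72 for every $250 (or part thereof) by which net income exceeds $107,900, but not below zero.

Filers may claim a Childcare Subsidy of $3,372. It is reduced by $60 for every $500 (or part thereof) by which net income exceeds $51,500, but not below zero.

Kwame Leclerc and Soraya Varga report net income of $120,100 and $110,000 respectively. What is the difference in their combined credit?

$2,880

Kwame ($120,100): Education Credit: income exceeds $107,900 by $12,200, which is 49 full-or-partial $250 increments; reduction = 49 × $72 = $3,528, leaving $1,188. Childcare Subsidy: income exceeds $51,500 by $68,600 → 138 increments × $60 = $8,280 ≥ base, so the credit is $0. total $1,188 + $0 = $1,188
Soraya ($110,000): Education Credit: income exceeds $107,900 by $2,100, which is 9 full-or-partial $250 increments; reduction = 9 × $72 = $648, leaving $4,068. Childcare Subsidy: income exceeds $51,500 by $58,500 → 117 increments × $60 = $7,020 ≥ base, so the credit is $0. total $4,068 + $0 = $4,068
Difference: |$1,188 − $4,068| = $2,880.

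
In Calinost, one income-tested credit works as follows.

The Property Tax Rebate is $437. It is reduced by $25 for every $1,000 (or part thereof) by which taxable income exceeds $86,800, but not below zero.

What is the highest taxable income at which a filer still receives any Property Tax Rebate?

After 17 increments the reduction is 17 × $25 = $425, leaving $12; one more increment wipes it out. Increment 17 ends at excess 17 × $1,000 = $17,000, so the highest qualifying income is $86,800 + $17,000 = $103,800.

$103,800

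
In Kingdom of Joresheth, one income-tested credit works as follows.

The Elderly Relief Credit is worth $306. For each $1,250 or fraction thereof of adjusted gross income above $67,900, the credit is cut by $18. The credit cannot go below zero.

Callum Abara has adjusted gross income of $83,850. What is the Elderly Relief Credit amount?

Elderly Relief Credit: income exceeds $67,900 by $15,950, which is 13 full-or-partial $1,250 increments; reduction = 13 × $18 = $234, leaving $72.

$72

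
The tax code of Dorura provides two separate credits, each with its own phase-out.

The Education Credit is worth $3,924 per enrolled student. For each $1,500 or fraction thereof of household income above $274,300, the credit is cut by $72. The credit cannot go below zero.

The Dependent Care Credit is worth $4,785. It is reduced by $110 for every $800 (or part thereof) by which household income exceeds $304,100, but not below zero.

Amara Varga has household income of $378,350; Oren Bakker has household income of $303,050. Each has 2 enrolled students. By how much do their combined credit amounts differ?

$8,385

Amara ($378,350): Education Credit: base = 2 × $3,924 = $7,848. income exceeds $274,300 by $104,050, which is 70 full-or-partial $1,500 increments; reduction = 70 × $72 = $5,040, leaving $2,808. Dependent Care Credit: income exceeds $304,100 by $74,250 → 93 increments × $110 = $10,230 ≥ base, so the credit is $0. total $2,808 + $0 = $2,808
Oren ($303,050): Education Credit: base = 2 × $3,924 = $7,848. income exceeds $274,300 by $28,750, which is 20 full-or-partial $1,500 increments; reduction = 20 × $72 = $1,440, leaving $6,408. Dependent Care Credit: $303,050 is at or below the $304,100 threshold, so the full $4,785 applies. total $6,408 + $4,785 = $11,193
Difference: |$2,808 − $11,193| = $8,385.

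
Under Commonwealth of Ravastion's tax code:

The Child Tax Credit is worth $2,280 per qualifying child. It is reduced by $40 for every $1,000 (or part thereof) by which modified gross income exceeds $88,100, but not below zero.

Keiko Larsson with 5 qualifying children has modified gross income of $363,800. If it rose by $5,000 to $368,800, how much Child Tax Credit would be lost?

$200

At $363,800 — base = 5 × $2,280 = $11,400. income exceeds $88,100 by $275,700, which is 276 full-or-partial $1,000 increments; reduction = 276 × $40 = $11,040, leaving $360.
At $368,800 — base = 5 × $2,280 = $11,400. income exceeds $88,100 by $280,700, which is 281 full-or-partial $1,000 increments; reduction = 281 × $40 = $11,240, leaving $160.
Lost: $360 − $160 = $200.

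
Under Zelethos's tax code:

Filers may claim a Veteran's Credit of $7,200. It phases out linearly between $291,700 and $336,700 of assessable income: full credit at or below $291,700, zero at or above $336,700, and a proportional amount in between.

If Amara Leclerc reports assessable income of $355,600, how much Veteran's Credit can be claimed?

$0

Veteran's Credit: $355,600 is at or above $336,700, so the credit is $0.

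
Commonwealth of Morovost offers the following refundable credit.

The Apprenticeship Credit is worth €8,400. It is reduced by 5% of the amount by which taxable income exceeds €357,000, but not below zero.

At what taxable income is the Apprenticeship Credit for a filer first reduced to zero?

The credit falls by 5% of each euro above €357,000, so it reaches zero when the excess is €8,400 / 5% = €168,000: income = €357,000 + €168,000 = €525,000.

€525,000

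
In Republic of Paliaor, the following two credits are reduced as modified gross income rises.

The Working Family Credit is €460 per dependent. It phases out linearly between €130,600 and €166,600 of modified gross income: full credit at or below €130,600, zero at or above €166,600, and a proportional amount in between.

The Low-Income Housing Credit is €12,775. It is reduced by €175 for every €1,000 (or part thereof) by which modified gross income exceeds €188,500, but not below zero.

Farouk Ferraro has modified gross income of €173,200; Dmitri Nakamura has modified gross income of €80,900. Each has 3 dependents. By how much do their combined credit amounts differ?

€1,380

Farouk (€173,200): Working Family Credit: base = 3 × €460 = €1,380. €173,200 is at or above €166,600, so the credit is €0. Low-Income Housing Credit: €173,200 is at or below the €188,500 threshold, so the full €12,775 applies. total €0 + €12,775 = €12,775
Dmitri (€80,900): Working Family Credit: base = 3 × €460 = €1,380. €80,900 is at or below the €130,600 threshold, so the full €1,380 applies. Low-Income Housing Credit: €80,900 is at or below the €188,500 threshold, so the full €12,775 applies. total €1,380 + €12,775 = €14,155
Difference: |€12,775 − €14,155| = €1,380.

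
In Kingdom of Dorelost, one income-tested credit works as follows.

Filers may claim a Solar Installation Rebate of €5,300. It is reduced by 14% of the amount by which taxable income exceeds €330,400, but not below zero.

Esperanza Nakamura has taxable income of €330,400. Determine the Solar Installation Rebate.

€5,300

Solar Installation Rebate: €330,400 is at or below the €330,400 threshold, so the full €5,300 applies.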